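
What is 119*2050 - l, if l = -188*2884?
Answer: 786142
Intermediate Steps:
l = -542192
119*2050 - l = 119*2050 - 1*(-542192) = 243950 + 542192 = 786142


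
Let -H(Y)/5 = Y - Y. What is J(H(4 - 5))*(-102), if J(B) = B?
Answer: 0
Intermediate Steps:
H(Y) = 0 (H(Y) = -5*(Y - Y) = -5*0 = 0)
J(H(4 - 5))*(-102) = 0*(-102) = 0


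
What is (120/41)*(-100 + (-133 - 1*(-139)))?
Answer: -11280/41 ≈ -275.12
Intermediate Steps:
(120/41)*(-100 + (-133 - 1*(-139))) = (120*(1/41))*(-100 + (-133 + 139)) = 120*(-100 + 6)/41 = (120/41)*(-94) = -11280/41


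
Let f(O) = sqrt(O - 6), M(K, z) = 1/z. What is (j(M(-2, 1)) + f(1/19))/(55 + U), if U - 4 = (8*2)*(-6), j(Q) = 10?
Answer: -10/37 - I*sqrt(2147)/703 ≈ -0.27027 - 0.065911*I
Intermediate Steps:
f(O) = sqrt(-6 + O)
U = -92 (U = 4 + (8*2)*(-6) = 4 + 16*(-6) = 4 - 96 = -92)
(j(M(-2, 1)) + f(1/19))/(55 + U) = (10 + sqrt(-6 + 1/19))/(55 - 92) = (10 + sqrt(-6 + 1/19))/(-37) = (10 + sqrt(-113/19))*(-1/37) = (10 + I*sqrt(2147)/19)*(-1/37) = -10/37 - I*sqrt(2147)/703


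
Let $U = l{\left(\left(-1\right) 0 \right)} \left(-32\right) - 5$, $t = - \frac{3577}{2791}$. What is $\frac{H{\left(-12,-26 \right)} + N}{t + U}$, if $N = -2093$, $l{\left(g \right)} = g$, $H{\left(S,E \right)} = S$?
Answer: $\frac{5875055}{17532} \approx 335.1$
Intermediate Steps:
$t = - \frac{3577}{2791}$ ($t = \left(-3577\right) \frac{1}{2791} = - \frac{3577}{2791} \approx -1.2816$)
$U = -5$ ($U = \left(-1\right) 0 \left(-32\right) - 5 = 0 \left(-32\right) - 5 = 0 - 5 = -5$)
$\frac{H{\left(-12,-26 \right)} + N}{t + U} = \frac{-12 - 2093}{- \frac{3577}{2791} - 5} = - \frac{2105}{- \frac{17532}{2791}} = \left(-2105\right) \left(- \frac{2791}{17532}\right) = \frac{5875055}{17532}$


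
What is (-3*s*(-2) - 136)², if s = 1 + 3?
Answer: 12544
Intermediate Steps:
s = 4
(-3*s*(-2) - 136)² = (-3*4*(-2) - 136)² = (-12*(-2) - 136)² = (24 - 136)² = (-112)² = 12544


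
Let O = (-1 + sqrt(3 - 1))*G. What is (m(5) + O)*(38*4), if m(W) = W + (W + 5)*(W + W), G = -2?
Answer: 16264 - 304*sqrt(2) ≈ 15834.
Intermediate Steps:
m(W) = W + 2*W*(5 + W) (m(W) = W + (5 + W)*(2*W) = W + 2*W*(5 + W))
O = 2 - 2*sqrt(2) (O = (-1 + sqrt(3 - 1))*(-2) = (-1 + sqrt(2))*(-2) = 2 - 2*sqrt(2) ≈ -0.82843)
(m(5) + O)*(38*4) = (5*(11 + 2*5) + (2 - 2*sqrt(2)))*(38*4) = (5*(11 + 10) + (2 - 2*sqrt(2)))*152 = (5*21 + (2 - 2*sqrt(2)))*152 = (105 + (2 - 2*sqrt(2)))*152 = (107 - 2*sqrt(2))*152 = 16264 - 304*sqrt(2)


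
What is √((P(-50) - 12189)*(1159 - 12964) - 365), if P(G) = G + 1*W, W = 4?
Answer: √144433810 ≈ 12018.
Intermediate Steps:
P(G) = 4 + G (P(G) = G + 1*4 = G + 4 = 4 + G)
√((P(-50) - 12189)*(1159 - 12964) - 365) = √(((4 - 50) - 12189)*(1159 - 12964) - 365) = √((-46 - 12189)*(-11805) - 365) = √(-12235*(-11805) - 365) = √(144434175 - 365) = √144433810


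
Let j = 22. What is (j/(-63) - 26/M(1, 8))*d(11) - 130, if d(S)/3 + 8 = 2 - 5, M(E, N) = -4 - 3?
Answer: -5062/21 ≈ -241.05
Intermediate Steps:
M(E, N) = -7
d(S) = -33 (d(S) = -24 + 3*(2 - 5) = -24 + 3*(-3) = -24 - 9 = -33)
(j/(-63) - 26/M(1, 8))*d(11) - 130 = (22/(-63) - 26/(-7))*(-33) - 130 = (22*(-1/63) - 26*(-1/7))*(-33) - 130 = (-22/63 + 26/7)*(-33) - 130 = (212/63)*(-33) - 130 = -2332/21 - 130 = -5062/21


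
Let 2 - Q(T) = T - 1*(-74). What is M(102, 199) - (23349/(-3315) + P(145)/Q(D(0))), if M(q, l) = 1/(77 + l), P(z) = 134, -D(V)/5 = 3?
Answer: 54457487/5794620 ≈ 9.3979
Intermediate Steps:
D(V) = -15 (D(V) = -5*3 = -15)
Q(T) = -72 - T (Q(T) = 2 - (T - 1*(-74)) = 2 - (T + 74) = 2 - (74 + T) = 2 + (-74 - T) = -72 - T)
M(102, 199) - (23349/(-3315) + P(145)/Q(D(0))) = 1/(77 + 199) - (23349/(-3315) + 134/(-72 - 1*(-15))) = 1/276 - (23349*(-1/3315) + 134/(-72 + 15)) = 1/276 - (-7783/1105 + 134/(-57)) = 1/276 - (-7783/1105 + 134*(-1/57)) = 1/276 - (-7783/1105 - 134/57) = 1/276 - 1*(-591701/62985) = 1/276 + 591701/62985 = 54457487/5794620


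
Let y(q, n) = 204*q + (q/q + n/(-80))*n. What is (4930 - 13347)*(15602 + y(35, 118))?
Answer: -3818952823/20 ≈ -1.9095e+8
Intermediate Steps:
y(q, n) = 204*q + n*(1 - n/80) (y(q, n) = 204*q + (1 + n*(-1/80))*n = 204*q + (1 - n/80)*n = 204*q + n*(1 - n/80))
(4930 - 13347)*(15602 + y(35, 118)) = (4930 - 13347)*(15602 + (118 + 204*35 - 1/80*118²)) = -8417*(15602 + (118 + 7140 - 1/80*13924)) = -8417*(15602 + (118 + 7140 - 3481/20)) = -8417*(15602 + 141679/20) = -8417*453719/20 = -3818952823/20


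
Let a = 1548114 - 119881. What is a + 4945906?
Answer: 6374139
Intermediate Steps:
a = 1428233
a + 4945906 = 1428233 + 4945906 = 6374139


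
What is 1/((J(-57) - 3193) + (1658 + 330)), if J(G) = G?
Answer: -1/1262 ≈ -0.00079239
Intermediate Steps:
1/((J(-57) - 3193) + (1658 + 330)) = 1/((-57 - 3193) + (1658 + 330)) = 1/(-3250 + 1988) = 1/(-1262) = -1/1262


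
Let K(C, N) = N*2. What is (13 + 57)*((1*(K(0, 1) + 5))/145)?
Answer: 98/29 ≈ 3.3793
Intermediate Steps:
K(C, N) = 2*N
(13 + 57)*((1*(K(0, 1) + 5))/145) = (13 + 57)*((1*(2*1 + 5))/145) = 70*((1*(2 + 5))*(1/145)) = 70*((1*7)*(1/145)) = 70*(7*(1/145)) = 70*(7/145) = 98/29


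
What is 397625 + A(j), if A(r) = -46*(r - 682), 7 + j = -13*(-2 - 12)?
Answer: 420947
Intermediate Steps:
j = 175 (j = -7 - 13*(-2 - 12) = -7 - 13*(-14) = -7 + 182 = 175)
A(r) = 31372 - 46*r (A(r) = -46*(-682 + r) = 31372 - 46*r)
397625 + A(j) = 397625 + (31372 - 46*175) = 397625 + (31372 - 8050) = 397625 + 23322 = 420947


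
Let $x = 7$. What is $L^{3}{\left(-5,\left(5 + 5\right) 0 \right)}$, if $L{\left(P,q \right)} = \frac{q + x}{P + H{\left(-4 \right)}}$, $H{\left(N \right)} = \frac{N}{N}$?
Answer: $- \frac{343}{64} \approx -5.3594$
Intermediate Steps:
$H{\left(N \right)} = 1$
$L{\left(P,q \right)} = \frac{7 + q}{1 + P}$ ($L{\left(P,q \right)} = \frac{q + 7}{P + 1} = \frac{7 + q}{1 + P}$)
$L^{3}{\left(-5,\left(5 + 5\right) 0 \right)} = \left(\frac{7 + \left(5 + 5\right) 0}{1 - 5}\right)^{3} = \left(\frac{7 + 10 \cdot 0}{-4}\right)^{3} = \left(- \frac{7 + 0}{4}\right)^{3} = \left(\left(- \frac{1}{4}\right) 7\right)^{3} = \left(- \frac{7}{4}\right)^{3} = - \frac{343}{64}$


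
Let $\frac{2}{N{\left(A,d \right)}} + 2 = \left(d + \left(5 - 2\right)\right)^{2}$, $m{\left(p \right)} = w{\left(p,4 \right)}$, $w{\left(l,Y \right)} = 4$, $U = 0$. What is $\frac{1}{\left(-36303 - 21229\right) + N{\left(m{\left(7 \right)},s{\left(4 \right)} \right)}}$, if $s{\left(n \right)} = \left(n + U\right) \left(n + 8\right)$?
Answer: $- \frac{2599}{149525666} \approx -1.7382 \cdot 10^{-5}$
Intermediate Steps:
$s{\left(n \right)} = n \left(8 + n\right)$ ($s{\left(n \right)} = \left(n + 0\right) \left(n + 8\right) = n \left(8 + n\right)$)
$m{\left(p \right)} = 4$
$N{\left(A,d \right)} = \frac{2}{-2 + \left(3 + d\right)^{2}}$ ($N{\left(A,d \right)} = \frac{2}{-2 + \left(d + \left(5 - 2\right)\right)^{2}} = \frac{2}{-2 + \left(d + 3\right)^{2}} = \frac{2}{-2 + \left(3 + d\right)^{2}}$)
$\frac{1}{\left(-36303 - 21229\right) + N{\left(m{\left(7 \right)},s{\left(4 \right)} \right)}} = \frac{1}{\left(-36303 - 21229\right) + \frac{2}{-2 + \left(3 + 4 \left(8 + 4\right)\right)^{2}}} = \frac{1}{-57532 + \frac{2}{-2 + \left(3 + 4 \cdot 12\right)^{2}}} = \frac{1}{-57532 + \frac{2}{-2 + \left(3 + 48\right)^{2}}} = \frac{1}{-57532 + \frac{2}{-2 + 51^{2}}} = \frac{1}{-57532 + \frac{2}{-2 + 2601}} = \frac{1}{-57532 + \frac{2}{2599}} = \frac{1}{- \frac{149525666}{2599}} = - \frac{2599}{149525666}$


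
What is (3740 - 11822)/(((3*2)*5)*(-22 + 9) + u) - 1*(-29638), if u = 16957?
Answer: 491004664/16567 ≈ 29638.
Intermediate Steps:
(3740 - 11822)/(((3*2)*5)*(-22 + 9) + u) - 1*(-29638) = (3740 - 11822)/(((3*2)*5)*(-22 + 9) + 16957) - 1*(-29638) = -8082/((6*5)*(-13) + 16957) + 29638 = -8082/(30*(-13) + 16957) + 29638 = -8082/(-390 + 16957) + 29638 = -8082/16567 + 29638 = 491004664/16567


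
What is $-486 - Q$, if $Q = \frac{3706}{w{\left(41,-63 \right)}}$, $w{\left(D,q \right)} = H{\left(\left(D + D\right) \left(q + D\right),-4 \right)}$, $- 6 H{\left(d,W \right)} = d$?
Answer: $- \frac{224745}{451} \approx -498.33$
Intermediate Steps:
$H{\left(d,W \right)} = - \frac{d}{6}$
$w{\left(D,q \right)} = - \frac{D \left(D + q\right)}{3}$ ($w{\left(D,q \right)} = - \frac{\left(D + D\right) \left(q + D\right)}{6} = - \frac{2 D \left(D + q\right)}{6} = - \frac{D \left(D + q\right)}{3}$)
$Q = \frac{5559}{451}$ ($Q = \frac{3706}{\left(- \frac{1}{3}\right) 41 \left(41 - 63\right)} = \frac{3706}{\left(- \frac{1}{3}\right) 41 \left(-22\right)} = \frac{3706}{\frac{902}{3}} = 3706 \cdot \frac{3}{902} = \frac{5559}{451} \approx 12.326$)
$-486 - Q = -486 - \frac{5559}{451} = - \frac{224745}{451}$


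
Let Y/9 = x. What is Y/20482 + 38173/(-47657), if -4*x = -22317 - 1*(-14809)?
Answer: 23210315/976110674 ≈ 0.023778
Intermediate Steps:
x = 1877 (x = -(-22317 - 1*(-14809))/4 = -(-22317 + 14809)/4 = -¼*(-7508) = 1877)
Y = 16893 (Y = 9*1877 = 16893)
Y/20482 + 38173/(-47657) = 16893/20482 + 38173/(-47657) = 16893*(1/20482) + 38173*(-1/47657) = 16893/20482 - 38173/47657 = 23210315/976110674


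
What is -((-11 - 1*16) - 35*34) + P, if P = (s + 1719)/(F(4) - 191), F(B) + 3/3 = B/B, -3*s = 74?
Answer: 692258/573 ≈ 1208.1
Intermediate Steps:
s = -74/3 (s = -1/3*74 = -74/3 ≈ -24.667)
F(B) = 0 (F(B) = -1 + B/B = -1 + 1 = 0)
P = -5083/573 (P = (-74/3 + 1719)/(0 - 191) = (5083/3)/(-191) = (5083/3)*(-1/191) = -5083/573 ≈ -8.8708)
-((-11 - 1*16) - 35*34) + P = -((-11 - 1*16) - 35*34) - 5083/573 = -((-11 - 16) - 1190) - 5083/573 = -(-27 - 1190) - 5083/573 = -1*(-1217) - 5083/573 = 1217 - 5083/573 = 692258/573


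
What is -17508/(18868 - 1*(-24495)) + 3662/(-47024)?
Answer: -491045749/1019550856 ≈ -0.48163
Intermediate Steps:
-17508/(18868 - 1*(-24495)) + 3662/(-47024) = -17508/(18868 + 24495) + 3662*(-1/47024) = -17508/43363 - 1831/23512 = -491045749/1019550856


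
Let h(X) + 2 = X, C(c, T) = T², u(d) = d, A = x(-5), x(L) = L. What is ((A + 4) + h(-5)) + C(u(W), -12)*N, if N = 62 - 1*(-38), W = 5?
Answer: 14392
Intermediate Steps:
A = -5
h(X) = -2 + X
N = 100 (N = 62 + 38 = 100)
((A + 4) + h(-5)) + C(u(W), -12)*N = ((-5 + 4) + (-2 - 5)) + (-12)²*100 = (-1 - 7) + 144*100 = -8 + 14400 = 14392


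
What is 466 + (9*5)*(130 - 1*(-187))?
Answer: 14731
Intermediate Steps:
466 + (9*5)*(130 - 1*(-187)) = 466 + 45*(130 + 187) = 466 + 45*317 = 466 + 14265 = 14731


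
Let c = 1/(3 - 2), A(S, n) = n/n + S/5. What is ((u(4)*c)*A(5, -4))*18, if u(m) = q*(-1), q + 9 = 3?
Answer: 216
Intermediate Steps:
A(S, n) = 1 + S/5 (A(S, n) = 1 + S*(⅕) = 1 + S/5)
q = -6 (q = -9 + 3 = -6)
c = 1 (c = 1/1 = 1)
u(m) = 6 (u(m) = -6*(-1) = 6)
((u(4)*c)*A(5, -4))*18 = ((6*1)*(1 + (⅕)*5))*18 = (6*(1 + 1))*18 = (6*2)*18 = 12*18 = 216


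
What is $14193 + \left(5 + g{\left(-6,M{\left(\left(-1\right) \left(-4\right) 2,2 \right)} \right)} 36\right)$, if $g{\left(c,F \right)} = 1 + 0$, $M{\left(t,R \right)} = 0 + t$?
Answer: $14234$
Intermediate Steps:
$M{\left(t,R \right)} = t$
$g{\left(c,F \right)} = 1$
$14193 + \left(5 + g{\left(-6,M{\left(\left(-1\right) \left(-4\right) 2,2 \right)} \right)} 36\right) = 14193 + \left(5 + 1 \cdot 36\right) = 14193 + \left(5 + 36\right) = 14193 + 41 = 14234$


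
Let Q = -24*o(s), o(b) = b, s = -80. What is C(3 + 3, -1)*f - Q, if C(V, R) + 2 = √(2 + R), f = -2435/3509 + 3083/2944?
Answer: -19838201927/10330496 ≈ -1920.4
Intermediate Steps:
f = 3649607/10330496 (f = -2435*1/3509 + 3083*(1/2944) = -2435/3509 + 3083/2944 = 3649607/10330496 ≈ 0.35328)
C(V, R) = -2 + √(2 + R)
Q = 1920 (Q = -24*(-80) = 1920)
C(3 + 3, -1)*f - Q = (-2 + √(2 - 1))*(3649607/10330496) - 1*1920 = (-2 + √1)*(3649607/10330496) - 1920 = (-2 + 1)*(3649607/10330496) - 1920 = -1*3649607/10330496 - 1920 = -3649607/10330496 - 1920 = -19838201927/10330496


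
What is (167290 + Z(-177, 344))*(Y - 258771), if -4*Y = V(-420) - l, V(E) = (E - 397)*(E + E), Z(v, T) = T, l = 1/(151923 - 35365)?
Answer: -16816937698968687/233116 ≈ -7.2140e+10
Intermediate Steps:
l = 1/116558 ≈ 8.5794e-6
V(E) = 2*E*(-397 + E) (V(E) = (-397 + E)*(2*E) = 2*E*(-397 + E))
Y = -79991424239/466232 (Y = -(2*(-420)*(-397 - 420) - 1*1/116558)/4 = -(2*(-420)*(-817) - 1/116558)/4 = -(686280 - 1/116558)/4 = -¼*79991424239/116558 = -79991424239/466232 ≈ -1.7157e+5)
(167290 + Z(-177, 344))*(Y - 258771) = (167290 + 344)*(-79991424239/466232 - 258771) = 167634*(-200638745111/466232) = -16816937698968687/233116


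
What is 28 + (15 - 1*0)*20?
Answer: 328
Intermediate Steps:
28 + (15 - 1*0)*20 = 28 + (15 + 0)*20 = 28 + 15*20 = 28 + 300 = 328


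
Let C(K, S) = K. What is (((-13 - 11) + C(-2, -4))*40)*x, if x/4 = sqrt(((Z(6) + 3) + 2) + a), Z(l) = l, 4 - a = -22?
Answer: -4160*sqrt(37) ≈ -25304.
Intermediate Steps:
a = 26 (a = 4 - 1*(-22) = 4 + 22 = 26)
x = 4*sqrt(37) (x = 4*sqrt(((6 + 3) + 2) + 26) = 4*sqrt((9 + 2) + 26) = 4*sqrt(11 + 26) = 4*sqrt(37) ≈ 24.331)
(((-13 - 11) + C(-2, -4))*40)*x = (((-13 - 11) - 2)*40)*(4*sqrt(37)) = ((-24 - 2)*40)*(4*sqrt(37)) = (-26*40)*(4*sqrt(37)) = -4160*sqrt(37)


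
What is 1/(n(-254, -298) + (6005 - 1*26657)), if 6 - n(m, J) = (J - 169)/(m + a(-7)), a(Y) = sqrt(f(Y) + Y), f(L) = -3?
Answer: -1332322414/27509577764761 + 467*I*sqrt(10)/27509577764761 ≈ -4.8431e-5 + 5.3683e-11*I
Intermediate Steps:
a(Y) = sqrt(-3 + Y)
n(m, J) = 6 - (-169 + J)/(m + I*sqrt(10)) (n(m, J) = 6 - (J - 169)/(m + sqrt(-3 - 7)) = 6 - (-169 + J)/(m + sqrt(-10)) = 6 - (-169 + J)/(m + I*sqrt(10)))
1/(n(-254, -298) + (6005 - 1*26657)) = 1/((169 - 1*(-298) + 6*(-254) + 6*I*sqrt(10))/(-254 + I*sqrt(10)) + (6005 - 1*26657)) = 1/((169 + 298 - 1524 + 6*I*sqrt(10))/(-254 + I*sqrt(10)) + (6005 - 26657)) = 1/((-1057 + 6*I*sqrt(10))/(-254 + I*sqrt(10)) - 20652) = 1/(-20652 + (-1057 + 6*I*sqrt(10))/(-254 + I*sqrt(10)))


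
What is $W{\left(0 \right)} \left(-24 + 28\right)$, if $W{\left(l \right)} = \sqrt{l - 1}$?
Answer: $4 i \approx 4.0 i$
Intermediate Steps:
$W{\left(l \right)} = \sqrt{-1 + l}$
$W{\left(0 \right)} \left(-24 + 28\right) = \sqrt{-1 + 0} \left(-24 + 28\right) = \sqrt{-1} \cdot 4 = i 4 = 4 i$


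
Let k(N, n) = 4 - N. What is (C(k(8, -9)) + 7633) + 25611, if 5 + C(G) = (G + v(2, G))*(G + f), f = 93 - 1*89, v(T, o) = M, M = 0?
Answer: 33239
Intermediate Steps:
v(T, o) = 0
f = 4 (f = 93 - 89 = 4)
C(G) = -5 + G*(4 + G) (C(G) = -5 + (G + 0)*(G + 4) = -5 + G*(4 + G))
(C(k(8, -9)) + 7633) + 25611 = ((-5 + (4 - 1*8)**2 + 4*(4 - 1*8)) + 7633) + 25611 = ((-5 + (4 - 8)**2 + 4*(4 - 8)) + 7633) + 25611 = ((-5 + (-4)**2 + 4*(-4)) + 7633) + 25611 = ((-5 + 16 - 16) + 7633) + 25611 = (-5 + 7633) + 25611 = 7628 + 25611 = 33239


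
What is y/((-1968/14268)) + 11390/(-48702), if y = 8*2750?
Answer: -3883990195/24351 ≈ -1.5950e+5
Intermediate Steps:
y = 22000
y/((-1968/14268)) + 11390/(-48702) = 22000/((-1968/14268)) + 11390/(-48702) = 22000/((-1968*1/14268)) + 11390*(-1/48702) = 22000/(-4/29) - 5695/24351 = 22000*(-29/4) - 5695/24351 = -159500 - 5695/24351 = -3883990195/24351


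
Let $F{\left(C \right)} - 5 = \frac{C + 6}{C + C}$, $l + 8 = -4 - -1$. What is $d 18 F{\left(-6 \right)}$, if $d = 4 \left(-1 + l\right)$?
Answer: $-4320$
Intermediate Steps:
$l = -11$ ($l = -8 - 3 = -11$)
$d = -48$ ($d = 4 \left(-1 - 11\right) = 4 \left(-12\right) = -48$)
$F{\left(C \right)} = 5 + \frac{6 + C}{2 C}$ ($F{\left(C \right)} = 5 + \frac{C + 6}{C + C} = 5 + \frac{6 + C}{2 C}$)
$d 18 F{\left(-6 \right)} = \left(-48\right) 18 \left(\frac{11}{2} + \frac{3}{-6}\right) = - 864 \left(\frac{11}{2} + 3 \left(- \frac{1}{6}\right)\right) = - 864 \left(\frac{11}{2} - \frac{1}{2}\right) = \left(-864\right) 5 = -4320$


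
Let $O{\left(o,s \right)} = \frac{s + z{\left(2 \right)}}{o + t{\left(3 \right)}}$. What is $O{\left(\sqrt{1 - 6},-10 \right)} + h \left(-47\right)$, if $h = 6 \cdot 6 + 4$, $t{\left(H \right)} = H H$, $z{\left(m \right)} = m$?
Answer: $\frac{8 \left(- 235 \sqrt{5} + 2116 i\right)}{\sqrt{5} - 9 i} \approx -1880.8 + 0.20801 i$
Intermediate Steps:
$t{\left(H \right)} = H^{2}$
$h = 40$ ($h = 36 + 4 = 40$)
$O{\left(o,s \right)} = \frac{2 + s}{9 + o}$ ($O{\left(o,s \right)} = \frac{s + 2}{o + 3^{2}} = \frac{2 + s}{o + 9} = \frac{2 + s}{9 + o}$)
$O{\left(\sqrt{1 - 6},-10 \right)} + h \left(-47\right) = \frac{2 - 10}{9 + \sqrt{1 - 6}} + 40 \left(-47\right) = \frac{1}{9 + \sqrt{-5}} \left(-8\right) - 1880 = \frac{1}{9 + i \sqrt{5}} \left(-8\right) - 1880 = - \frac{8}{9 + i \sqrt{5}} - 1880 = -1880 - \frac{8}{9 + i \sqrt{5}}$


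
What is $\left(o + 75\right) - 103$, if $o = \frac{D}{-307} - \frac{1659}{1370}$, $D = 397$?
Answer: $- \frac{12829723}{420590} \approx -30.504$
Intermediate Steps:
$o = - \frac{1053203}{420590}$ ($o = \frac{397}{-307} - \frac{1659}{1370} = 397 \left(- \frac{1}{307}\right) - \frac{1659}{1370} = - \frac{397}{307} - \frac{1659}{1370} = - \frac{1053203}{420590} \approx -2.5041$)
$\left(o + 75\right) - 103 = \left(- \frac{1053203}{420590} + 75\right) - 103 = \frac{30491047}{420590} - 103 = - \frac{12829723}{420590}$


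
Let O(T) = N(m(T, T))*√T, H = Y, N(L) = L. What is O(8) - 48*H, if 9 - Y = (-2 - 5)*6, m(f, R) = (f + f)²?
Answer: -2448 + 512*√2 ≈ -1723.9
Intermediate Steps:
m(f, R) = 4*f² (m(f, R) = (2*f)² = 4*f²)
Y = 51 (Y = 9 - (-2 - 5)*6 = 9 - (-7)*6 = 9 - 1*(-42) = 9 + 42 = 51)
H = 51
O(T) = 4*T^(5/2) (O(T) = (4*T²)*√T = 4*T^(5/2))
O(8) - 48*H = 4*8^(5/2) - 48*51 = 4*(128*√2) - 2448 = 512*√2 - 2448 = -2448 + 512*√2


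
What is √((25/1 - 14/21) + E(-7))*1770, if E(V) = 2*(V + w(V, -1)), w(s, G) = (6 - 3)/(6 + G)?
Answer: 118*√2595 ≈ 6011.1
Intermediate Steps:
w(s, G) = 3/(6 + G)
E(V) = 6/5 + 2*V (E(V) = 2*(V + 3/(6 - 1)) = 2*(V + 3/5) = 2*(V + 3*(⅕)) = 2*(V + ⅗) = 2*(⅗ + V) = 6/5 + 2*V)
√((25/1 - 14/21) + E(-7))*1770 = √((25/1 - 14/21) + (6/5 + 2*(-7)))*1770 = √((25*1 - 14*1/21) + (6/5 - 14))*1770 = √((25 - ⅔) - 64/5)*1770 = √(73/3 - 64/5)*1770 = √(173/15)*1770 = (√2595/15)*1770 = 118*√2595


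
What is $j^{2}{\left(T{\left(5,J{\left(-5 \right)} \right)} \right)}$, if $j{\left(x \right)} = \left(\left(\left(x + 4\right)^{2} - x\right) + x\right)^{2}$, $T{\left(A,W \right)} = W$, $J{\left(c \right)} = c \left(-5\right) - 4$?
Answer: $152587890625$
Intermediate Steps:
$J{\left(c \right)} = -4 - 5 c$ ($J{\left(c \right)} = - 5 c - 4 = -4 - 5 c$)
$j{\left(x \right)} = \left(4 + x\right)^{4}$ ($j{\left(x \right)} = \left(\left(\left(4 + x\right)^{2} - x\right) + x\right)^{2} = \left(\left(4 + x\right)^{2}\right)^{2} = \left(4 + x\right)^{4}$)
$j^{2}{\left(T{\left(5,J{\left(-5 \right)} \right)} \right)} = \left(\left(4 - -21\right)^{4}\right)^{2} = \left(\left(4 + \left(-4 + 25\right)\right)^{4}\right)^{2} = \left(\left(4 + 21\right)^{4}\right)^{2} = \left(25^{4}\right)^{2} = 390625^{2} = 152587890625$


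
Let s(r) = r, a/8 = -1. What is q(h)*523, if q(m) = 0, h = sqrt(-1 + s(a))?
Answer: 0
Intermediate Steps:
a = -8 (a = 8*(-1) = -8)
h = 3*I (h = sqrt(-1 - 8) = sqrt(-9) = 3*I ≈ 3.0*I)
q(h)*523 = 0*523 = 0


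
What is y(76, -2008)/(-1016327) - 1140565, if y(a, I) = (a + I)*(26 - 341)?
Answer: -1159187613335/1016327 ≈ -1.1406e+6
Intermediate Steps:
y(a, I) = -315*I - 315*a (y(a, I) = (I + a)*(-315) = -315*I - 315*a)
y(76, -2008)/(-1016327) - 1140565 = (-315*(-2008) - 315*76)/(-1016327) - 1140565 = (632520 - 23940)*(-1/1016327) - 1140565 = 608580*(-1/1016327) - 1140565 = -608580/1016327 - 1140565 = -1159187613335/1016327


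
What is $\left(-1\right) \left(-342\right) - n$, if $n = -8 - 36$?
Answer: $386$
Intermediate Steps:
$n = -44$ ($n = -8 - 36 = -44$)
$\left(-1\right) \left(-342\right) - n = \left(-1\right) \left(-342\right) - -44 = 342 + 44 = 386$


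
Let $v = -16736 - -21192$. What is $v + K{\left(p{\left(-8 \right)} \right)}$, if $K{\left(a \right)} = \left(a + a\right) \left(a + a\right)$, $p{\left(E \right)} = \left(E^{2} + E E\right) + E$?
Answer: $62056$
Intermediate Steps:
$v = 4456$ ($v = -16736 + 21192 = 4456$)
$p{\left(E \right)} = E + 2 E^{2}$ ($p{\left(E \right)} = \left(E^{2} + E^{2}\right) + E = 2 E^{2} + E = E + 2 E^{2}$)
$K{\left(a \right)} = 4 a^{2}$ ($K{\left(a \right)} = 2 a 2 a = 4 a^{2}$)
$v + K{\left(p{\left(-8 \right)} \right)} = 4456 + 4 \left(- 8 \left(1 + 2 \left(-8\right)\right)\right)^{2} = 4456 + 4 \left(- 8 \left(1 - 16\right)\right)^{2} = 4456 + 4 \left(\left(-8\right) \left(-15\right)\right)^{2} = 4456 + 4 \cdot 120^{2} = 4456 + 4 \cdot 14400 = 4456 + 57600 = 62056$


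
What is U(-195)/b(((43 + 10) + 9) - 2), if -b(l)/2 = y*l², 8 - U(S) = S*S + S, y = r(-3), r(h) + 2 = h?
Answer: -18911/18000 ≈ -1.0506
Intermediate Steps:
r(h) = -2 + h
y = -5 (y = -2 - 3 = -5)
U(S) = 8 - S - S² (U(S) = 8 - (S*S + S) = 8 - (S² + S) = 8 - (S + S²) = 8 + (-S - S²) = 8 - S - S²)
b(l) = 10*l² (b(l) = -(-10)*l² = 10*l²)
U(-195)/b(((43 + 10) + 9) - 2) = (8 - 1*(-195) - 1*(-195)²)/((10*(((43 + 10) + 9) - 2)²)) = (8 + 195 - 1*38025)/((10*((53 + 9) - 2)²)) = (8 + 195 - 38025)/((10*(62 - 2)²)) = -37822/(10*60²) = -37822/(10*3600) = -37822/36000 = -37822*1/36000 = -18911/18000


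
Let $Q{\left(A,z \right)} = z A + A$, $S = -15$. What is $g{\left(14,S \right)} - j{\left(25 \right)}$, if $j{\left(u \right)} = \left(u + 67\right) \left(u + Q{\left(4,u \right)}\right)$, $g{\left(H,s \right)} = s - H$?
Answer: $-11897$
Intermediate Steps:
$Q{\left(A,z \right)} = A + A z$ ($Q{\left(A,z \right)} = A z + A = A + A z$)
$j{\left(u \right)} = \left(4 + 5 u\right) \left(67 + u\right)$ ($j{\left(u \right)} = \left(u + 67\right) \left(u + 4 \left(1 + u\right)\right) = \left(67 + u\right) \left(u + \left(4 + 4 u\right)\right) = \left(67 + u\right) \left(4 + 5 u\right) = \left(4 + 5 u\right) \left(67 + u\right)$)
$g{\left(14,S \right)} - j{\left(25 \right)} = \left(-15 - 14\right) - \left(268 + 5 \cdot 25^{2} + 339 \cdot 25\right) = \left(-15 - 14\right) - \left(268 + 5 \cdot 625 + 8475\right) = -29 - \left(268 + 3125 + 8475\right) = -29 - 11868 = -11897$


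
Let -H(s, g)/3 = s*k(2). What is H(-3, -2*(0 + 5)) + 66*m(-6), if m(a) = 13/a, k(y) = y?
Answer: -125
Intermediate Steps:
H(s, g) = -6*s (H(s, g) = -3*s*2 = -6*s)
H(-3, -2*(0 + 5)) + 66*m(-6) = -6*(-3) + 66*(13/(-6)) = 18 + 66*(13*(-⅙)) = 18 + 66*(-13/6) = 18 - 143 = -125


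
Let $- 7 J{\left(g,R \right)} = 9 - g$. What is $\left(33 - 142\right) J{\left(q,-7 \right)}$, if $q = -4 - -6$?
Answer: $109$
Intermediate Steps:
$q = 2$ ($q = -4 + 6 = 2$)
$J{\left(g,R \right)} = - \frac{9}{7} + \frac{g}{7}$ ($J{\left(g,R \right)} = - \frac{9 - g}{7} = - \frac{9}{7} + \frac{g}{7}$)
$\left(33 - 142\right) J{\left(q,-7 \right)} = \left(33 - 142\right) \left(- \frac{9}{7} + \frac{1}{7} \cdot 2\right) = - 109 \left(- \frac{9}{7} + \frac{2}{7}\right) = \left(-109\right) \left(-1\right) = 109$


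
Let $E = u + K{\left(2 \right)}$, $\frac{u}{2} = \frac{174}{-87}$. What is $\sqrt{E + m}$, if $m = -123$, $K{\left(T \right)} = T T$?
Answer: $i \sqrt{123} \approx 11.091 i$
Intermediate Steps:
$K{\left(T \right)} = T^{2}$
$u = -4$ ($u = 2 \frac{174}{-87} = 2 \cdot 174 \left(- \frac{1}{87}\right) = 2 \left(-2\right) = -4$)
$E = 0$ ($E = -4 + 2^{2} = -4 + 4 = 0$)
$\sqrt{E + m} = \sqrt{0 - 123} = \sqrt{-123} = i \sqrt{123}$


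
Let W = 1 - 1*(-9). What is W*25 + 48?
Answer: 298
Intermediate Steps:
W = 10 (W = 1 + 9 = 10)
W*25 + 48 = 10*25 + 48 = 250 + 48 = 298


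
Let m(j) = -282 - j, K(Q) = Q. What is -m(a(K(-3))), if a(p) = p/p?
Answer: 283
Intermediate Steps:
a(p) = 1
-m(a(K(-3))) = -(-282 - 1*1) = -(-282 - 1) = -1*(-283) = 283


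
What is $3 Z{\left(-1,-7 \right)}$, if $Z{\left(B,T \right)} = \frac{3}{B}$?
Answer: $-9$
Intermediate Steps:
$3 Z{\left(-1,-7 \right)} = 3 \frac{3}{-1} = 3 \cdot 3 \left(-1\right) = 3 \left(-3\right) = -9$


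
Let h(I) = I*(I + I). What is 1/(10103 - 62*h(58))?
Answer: -1/407033 ≈ -2.4568e-6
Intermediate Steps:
h(I) = 2*I**2 (h(I) = I*(2*I) = 2*I**2)
1/(10103 - 62*h(58)) = 1/(10103 - 124*58**2) = 1/(10103 - 124*3364) = 1/(10103 - 62*6728) = 1/(10103 - 417136) = 1/(-407033) = -1/407033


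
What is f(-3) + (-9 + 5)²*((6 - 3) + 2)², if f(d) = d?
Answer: 397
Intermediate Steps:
f(-3) + (-9 + 5)²*((6 - 3) + 2)² = -3 + (-9 + 5)²*((6 - 3) + 2)² = -3 + (-4)²*(3 + 2)² = -3 + 16*5² = -3 + 16*25 = -3 + 400 = 397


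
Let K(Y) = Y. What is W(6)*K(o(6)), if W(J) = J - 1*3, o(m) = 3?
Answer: 9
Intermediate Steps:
W(J) = -3 + J (W(J) = J - 3 = -3 + J)
W(6)*K(o(6)) = (-3 + 6)*3 = 3*3 = 9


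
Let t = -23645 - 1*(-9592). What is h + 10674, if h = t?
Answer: -3379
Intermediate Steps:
t = -14053 (t = -23645 + 9592 = -14053)
h = -14053
h + 10674 = -14053 + 10674 = -3379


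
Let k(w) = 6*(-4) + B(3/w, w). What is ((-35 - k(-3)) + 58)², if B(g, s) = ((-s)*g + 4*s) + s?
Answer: 4225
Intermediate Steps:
B(g, s) = 5*s - g*s (B(g, s) = (-g*s + 4*s) + s = (4*s - g*s) + s = 5*s - g*s)
k(w) = -24 + w*(5 - 3/w) (k(w) = 6*(-4) + w*(5 - 3/w) = -24 + w*(5 - 3/w))
((-35 - k(-3)) + 58)² = ((-35 - (-27 + 5*(-3))) + 58)² = ((-35 - (-27 - 15)) + 58)² = ((-35 - 1*(-42)) + 58)² = ((-35 + 42) + 58)² = (7 + 58)² = 65² = 4225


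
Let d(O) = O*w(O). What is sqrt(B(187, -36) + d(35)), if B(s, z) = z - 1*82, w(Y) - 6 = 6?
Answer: sqrt(302) ≈ 17.378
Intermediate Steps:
w(Y) = 12 (w(Y) = 6 + 6 = 12)
B(s, z) = -82 + z (B(s, z) = z - 82 = -82 + z)
d(O) = 12*O (d(O) = O*12 = 12*O)
sqrt(B(187, -36) + d(35)) = sqrt((-82 - 36) + 12*35) = sqrt(-118 + 420) = sqrt(302)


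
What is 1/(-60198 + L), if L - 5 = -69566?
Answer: -1/129759 ≈ -7.7066e-6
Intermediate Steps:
L = -69561 (L = 5 - 69566 = -69561)
1/(-60198 + L) = 1/(-60198 - 69561) = 1/(-129759) = -1/129759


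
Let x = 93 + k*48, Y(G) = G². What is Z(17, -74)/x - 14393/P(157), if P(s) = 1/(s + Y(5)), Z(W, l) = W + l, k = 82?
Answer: -3518023437/1343 ≈ -2.6195e+6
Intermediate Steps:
x = 4029 (x = 93 + 82*48 = 93 + 3936 = 4029)
P(s) = 1/(25 + s) (P(s) = 1/(s + 5²) = 1/(s + 25) = 1/(25 + s))
Z(17, -74)/x - 14393/P(157) = (17 - 74)/4029 - 14393/(1/(25 + 157)) = -57*1/4029 - 14393/(1/182) = -19/1343 - 14393/1/182 = -19/1343 - 14393*182 = -19/1343 - 2619526 = -3518023437/1343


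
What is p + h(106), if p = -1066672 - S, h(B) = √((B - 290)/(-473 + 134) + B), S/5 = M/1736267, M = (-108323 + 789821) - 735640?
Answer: -1852027122714/1736267 + √12244002/339 ≈ -1.0667e+6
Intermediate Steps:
M = -54142 (M = 681498 - 735640 = -54142)
S = -270710/1736267 (S = 5*(-54142/1736267) = -270710/1736267 ≈ -0.15592)
h(B) = √(290/339 + 338*B/339) (h(B) = √((-290 + B)/(-339) + B) = √((-290 + B)*(-1/339) + B) = √((290/339 - B/339) + B) = √(290/339 + 338*B/339))
p = -1852027122714/1736267 (p = -1066672 - 1*(-270710/1736267) = -1066672 + 270710/1736267 = -1852027122714/1736267 ≈ -1.0667e+6)
p + h(106) = -1852027122714/1736267 + √(98310 + 114582*106)/339 = -1852027122714/1736267 + √(98310 + 12145692)/339 = -1852027122714/1736267 + √12244002/339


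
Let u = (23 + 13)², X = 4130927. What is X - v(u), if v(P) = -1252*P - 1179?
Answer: 5754698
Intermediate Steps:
u = 1296 (u = 36² = 1296)
v(P) = -1179 - 1252*P
X - v(u) = 4130927 - (-1179 - 1252*1296) = 4130927 - (-1179 - 1622592) = 4130927 - 1*(-1623771) = 4130927 + 1623771 = 5754698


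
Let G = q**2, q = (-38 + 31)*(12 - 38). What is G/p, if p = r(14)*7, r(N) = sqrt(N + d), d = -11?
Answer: 4732*sqrt(3)/3 ≈ 2732.0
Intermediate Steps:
q = 182 (q = -7*(-26) = 182)
r(N) = sqrt(-11 + N) (r(N) = sqrt(N - 11) = sqrt(-11 + N))
p = 7*sqrt(3) (p = sqrt(-11 + 14)*7 = sqrt(3)*7 = 7*sqrt(3) ≈ 12.124)
G = 33124 (G = 182**2 = 33124)
G/p = 33124/((7*sqrt(3))) = 33124*(sqrt(3)/21) = 4732*sqrt(3)/3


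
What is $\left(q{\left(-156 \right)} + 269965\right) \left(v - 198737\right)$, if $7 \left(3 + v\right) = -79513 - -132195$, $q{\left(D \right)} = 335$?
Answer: $-51685144200$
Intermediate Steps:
$v = 7523$ ($v = -3 + \frac{-79513 - -132195}{7} = -3 + \frac{-79513 + 132195}{7} = -3 + \frac{1}{7} \cdot 52682 = -3 + 7526 = 7523$)
$\left(q{\left(-156 \right)} + 269965\right) \left(v - 198737\right) = \left(335 + 269965\right) \left(7523 - 198737\right) = 270300 \left(-191214\right) = -51685144200$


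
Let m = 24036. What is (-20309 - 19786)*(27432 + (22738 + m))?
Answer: -2975289570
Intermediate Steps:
(-20309 - 19786)*(27432 + (22738 + m)) = (-20309 - 19786)*(27432 + (22738 + 24036)) = -40095*(27432 + 46774) = -40095*74206 = -2975289570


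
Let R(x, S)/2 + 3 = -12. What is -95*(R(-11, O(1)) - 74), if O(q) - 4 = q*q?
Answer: 9880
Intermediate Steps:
O(q) = 4 + q² (O(q) = 4 + q*q = 4 + q²)
R(x, S) = -30 (R(x, S) = -6 + 2*(-12) = -6 - 24 = -30)
-95*(R(-11, O(1)) - 74) = -95*(-30 - 74) = -95*(-104) = 9880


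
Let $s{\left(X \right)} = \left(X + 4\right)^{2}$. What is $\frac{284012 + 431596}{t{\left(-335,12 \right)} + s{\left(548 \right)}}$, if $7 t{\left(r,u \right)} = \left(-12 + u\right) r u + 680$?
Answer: $\frac{626157}{266701} \approx 2.3478$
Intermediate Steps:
$t{\left(r,u \right)} = \frac{680}{7} + \frac{r u \left(-12 + u\right)}{7}$ ($t{\left(r,u \right)} = \frac{\left(-12 + u\right) r u + 680}{7} = \frac{r \left(-12 + u\right) u + 680}{7} = \frac{r u \left(-12 + u\right) + 680}{7} = \frac{680 + r u \left(-12 + u\right)}{7} = \frac{680}{7} + \frac{r u \left(-12 + u\right)}{7}$)
$s{\left(X \right)} = \left(4 + X\right)^{2}$
$\frac{284012 + 431596}{t{\left(-335,12 \right)} + s{\left(548 \right)}} = \frac{284012 + 431596}{\left(\frac{680}{7} - \left(- \frac{4020}{7}\right) 12 + \frac{1}{7} \left(-335\right) 12^{2}\right) + \left(4 + 548\right)^{2}} = \frac{715608}{\left(\frac{680}{7} + \frac{48240}{7} + \frac{1}{7} \left(-335\right) 144\right) + 552^{2}} = \frac{715608}{\left(\frac{680}{7} + \frac{48240}{7} - \frac{48240}{7}\right) + 304704} = \frac{715608}{\frac{680}{7} + 304704} = \frac{715608}{\frac{2133608}{7}} = 715608 \cdot \frac{7}{2133608} = \frac{626157}{266701}$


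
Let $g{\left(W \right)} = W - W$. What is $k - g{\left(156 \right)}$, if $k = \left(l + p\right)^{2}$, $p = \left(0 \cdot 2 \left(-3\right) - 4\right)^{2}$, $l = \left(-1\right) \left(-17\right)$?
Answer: $1089$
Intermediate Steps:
$l = 17$
$g{\left(W \right)} = 0$
$p = 16$ ($p = \left(0 \left(-3\right) - 4\right)^{2} = \left(0 - 4\right)^{2} = \left(-4\right)^{2} = 16$)
$k = 1089$ ($k = \left(17 + 16\right)^{2} = 33^{2} = 1089$)
$k - g{\left(156 \right)} = 1089 - 0 = 1089 + 0 = 1089$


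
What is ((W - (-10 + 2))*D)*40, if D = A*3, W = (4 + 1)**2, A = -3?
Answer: -11880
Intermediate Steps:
W = 25 (W = 5**2 = 25)
D = -9 (D = -3*3 = -9)
((W - (-10 + 2))*D)*40 = ((25 - (-10 + 2))*(-9))*40 = ((25 - 1*(-8))*(-9))*40 = ((25 + 8)*(-9))*40 = (33*(-9))*40 = -297*40 = -11880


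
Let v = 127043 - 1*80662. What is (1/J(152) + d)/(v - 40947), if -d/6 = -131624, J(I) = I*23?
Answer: 2760945025/18997264 ≈ 145.33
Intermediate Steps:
J(I) = 23*I
d = 789744 (d = -6*(-131624) = 789744)
v = 46381 (v = 127043 - 80662 = 46381)
(1/J(152) + d)/(v - 40947) = (1/(23*152) + 789744)/(46381 - 40947) = (1/3496 + 789744)/5434 = (1/3496 + 789744)*(1/5434) = (2760945025/3496)*(1/5434) = 2760945025/18997264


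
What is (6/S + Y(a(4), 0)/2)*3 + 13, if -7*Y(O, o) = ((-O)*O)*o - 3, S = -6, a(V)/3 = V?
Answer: 149/14 ≈ 10.643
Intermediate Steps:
a(V) = 3*V
Y(O, o) = 3/7 + o*O²/7 (Y(O, o) = -(((-O)*O)*o - 3)/7 = -((-O²)*o - 3)/7 = -(-o*O² - 3)/7 = -(-3 - o*O²)/7 = 3/7 + o*O²/7)
(6/S + Y(a(4), 0)/2)*3 + 13 = (6/(-6) + (3/7 + (⅐)*0*(3*4)²)/2)*3 + 13 = (6*(-⅙) + (3/7 + (⅐)*0*12²)*(½))*3 + 13 = (-1 + (3/7 + (⅐)*0*144)*(½))*3 + 13 = (-1 + (3/7 + 0)*(½))*3 + 13 = (-1 + (3/7)*(½))*3 + 13 = (-1 + 3/14)*3 + 13 = -11/14*3 + 13 = -33/14 + 13 = 149/14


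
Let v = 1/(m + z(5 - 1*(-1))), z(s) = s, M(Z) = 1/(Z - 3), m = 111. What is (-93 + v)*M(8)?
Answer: -2176/117 ≈ -18.598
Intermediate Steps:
M(Z) = 1/(-3 + Z)
v = 1/117 (v = 1/(111 + (5 - 1*(-1))) = 1/(111 + (5 + 1)) = 1/(111 + 6) = 1/117 ≈ 0.0085470)
(-93 + v)*M(8) = (-93 + 1/117)/(-3 + 8) = -10880/117/5 = -10880/117*⅕ = -2176/117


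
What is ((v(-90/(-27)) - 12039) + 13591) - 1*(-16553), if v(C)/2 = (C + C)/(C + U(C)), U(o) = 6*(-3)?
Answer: 199145/11 ≈ 18104.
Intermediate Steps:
U(o) = -18
v(C) = 4*C/(-18 + C) (v(C) = 2*((C + C)/(C - 18)) = 2*((2*C)/(-18 + C)) = 2*(2*C/(-18 + C)) = 4*C/(-18 + C))
((v(-90/(-27)) - 12039) + 13591) - 1*(-16553) = ((4*(-90/(-27))/(-18 - 90/(-27)) - 12039) + 13591) - 1*(-16553) = ((4*(-90*(-1/27))/(-18 - 90*(-1/27)) - 12039) + 13591) + 16553 = ((4*(10/3)/(-18 + 10/3) - 12039) + 13591) + 16553 = ((4*(10/3)/(-44/3) - 12039) + 13591) + 16553 = ((4*(10/3)*(-3/44) - 12039) + 13591) + 16553 = ((-10/11 - 12039) + 13591) + 16553 = (-132439/11 + 13591) + 16553 = 17062/11 + 16553 = 199145/11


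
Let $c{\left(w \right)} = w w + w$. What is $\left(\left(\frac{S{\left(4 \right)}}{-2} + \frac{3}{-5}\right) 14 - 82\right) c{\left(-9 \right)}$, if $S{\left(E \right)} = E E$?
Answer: $- \frac{72864}{5} \approx -14573.0$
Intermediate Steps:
$S{\left(E \right)} = E^{2}$
$c{\left(w \right)} = w + w^{2}$ ($c{\left(w \right)} = w^{2} + w = w + w^{2}$)
$\left(\left(\frac{S{\left(4 \right)}}{-2} + \frac{3}{-5}\right) 14 - 82\right) c{\left(-9 \right)} = \left(\left(\frac{4^{2}}{-2} + \frac{3}{-5}\right) 14 - 82\right) \left(- 9 \left(1 - 9\right)\right) = \left(\left(16 \left(- \frac{1}{2}\right) + 3 \left(- \frac{1}{5}\right)\right) 14 - 82\right) \left(\left(-9\right) \left(-8\right)\right) = \left(\left(-8 - \frac{3}{5}\right) 14 - 82\right) 72 = \left(\left(- \frac{43}{5}\right) 14 - 82\right) 72 = \left(- \frac{602}{5} - 82\right) 72 = \left(- \frac{1012}{5}\right) 72 = - \frac{72864}{5}$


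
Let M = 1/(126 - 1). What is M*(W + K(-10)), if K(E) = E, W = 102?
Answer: 92/125 ≈ 0.73600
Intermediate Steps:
M = 1/125 ≈ 0.0080000
M*(W + K(-10)) = (102 - 10)/125 = (1/125)*92 = 92/125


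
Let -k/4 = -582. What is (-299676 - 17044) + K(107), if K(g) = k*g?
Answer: -67624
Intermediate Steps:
k = 2328 (k = -4*(-582) = 2328)
K(g) = 2328*g
(-299676 - 17044) + K(107) = (-299676 - 17044) + 2328*107 = -316720 + 249096 = -67624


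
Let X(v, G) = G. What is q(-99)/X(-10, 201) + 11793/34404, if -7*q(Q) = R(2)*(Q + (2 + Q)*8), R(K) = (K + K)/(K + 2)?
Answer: 2223631/2305068 ≈ 0.96467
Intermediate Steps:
R(K) = 2*K/(2 + K) (R(K) = (2*K)/(2 + K) = 2*K/(2 + K))
q(Q) = -16/7 - 9*Q/7 (q(Q) = -2*2/(2 + 2)*(Q + (2 + Q)*8)/7 = -2*2/4*(Q + (16 + 8*Q))/7 = -2*2*(¼)*(16 + 9*Q)/7 = -(16 + 9*Q)/7 = -16/7 - 9*Q/7)
q(-99)/X(-10, 201) + 11793/34404 = (-16/7 - 9/7*(-99))/201 + 11793/34404 = (-16/7 + 891/7)*(1/201) + 11793*(1/34404) = 125*(1/201) + 3931/11468 = 125/201 + 3931/11468 = 2223631/2305068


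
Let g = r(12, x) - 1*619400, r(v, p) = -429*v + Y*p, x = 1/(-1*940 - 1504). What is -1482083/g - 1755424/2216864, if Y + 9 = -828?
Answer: 167202479478929/105744030044575 ≈ 1.5812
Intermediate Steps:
Y = -837 (Y = -9 - 828 = -837)
x = -1/2444 (x = 1/(-940 - 1504) = 1/(-2444) = -1/2444 ≈ -0.00040917)
r(v, p) = -837*p - 429*v (r(v, p) = -429*v - 837*p = -837*p - 429*v)
g = -1526394475/2444 (g = (-837*(-1/2444) - 429*12) - 1*619400 = (837/2444 - 5148) - 619400 = -12580875/2444 - 619400 = -1526394475/2444 ≈ -6.2455e+5)
-1482083/g - 1755424/2216864 = -1482083/(-1526394475/2444) - 1755424/2216864 = -1482083*(-2444/1526394475) - 1755424*1/2216864 = 3622210852/1526394475 - 54857/69277 = 167202479478929/105744030044575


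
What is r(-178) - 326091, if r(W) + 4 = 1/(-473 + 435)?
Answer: -12391611/38 ≈ -3.2610e+5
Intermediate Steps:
r(W) = -153/38 (r(W) = -4 + 1/(-473 + 435) = -4 + 1/(-38) = -4 - 1/38 = -153/38)
r(-178) - 326091 = -153/38 - 326091 = -12391611/38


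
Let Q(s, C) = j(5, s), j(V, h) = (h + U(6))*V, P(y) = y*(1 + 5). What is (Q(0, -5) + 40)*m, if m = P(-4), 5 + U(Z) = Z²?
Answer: -4680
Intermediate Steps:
U(Z) = -5 + Z²
P(y) = 6*y (P(y) = y*6 = 6*y)
j(V, h) = V*(31 + h) (j(V, h) = (h + (-5 + 6²))*V = (h + (-5 + 36))*V = (h + 31)*V = (31 + h)*V = V*(31 + h))
m = -24 (m = 6*(-4) = -24)
Q(s, C) = 155 + 5*s (Q(s, C) = 5*(31 + s) = 155 + 5*s)
(Q(0, -5) + 40)*m = ((155 + 5*0) + 40)*(-24) = ((155 + 0) + 40)*(-24) = (155 + 40)*(-24) = 195*(-24) = -4680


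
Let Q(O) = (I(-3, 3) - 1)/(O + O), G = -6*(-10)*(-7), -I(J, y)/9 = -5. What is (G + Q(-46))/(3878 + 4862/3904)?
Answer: -18877792/174162601 ≈ -0.10839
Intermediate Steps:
I(J, y) = 45 (I(J, y) = -9*(-5) = 45)
G = -420 (G = 60*(-7) = -420)
Q(O) = 22/O (Q(O) = (45 - 1)/(O + O) = 44/((2*O)) = 44*(1/(2*O)) = 22/O)
(G + Q(-46))/(3878 + 4862/3904) = (-420 + 22/(-46))/(3878 + 4862/3904) = (-420 + 22*(-1/46))/(3878 + 4862*(1/3904)) = (-420 - 11/23)/(3878 + 2431/1952) = -9671/(23*7572287/1952) = -9671/23*1952/7572287 = -18877792/174162601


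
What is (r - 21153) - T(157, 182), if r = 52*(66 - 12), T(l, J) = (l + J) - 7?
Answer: -18677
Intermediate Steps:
T(l, J) = -7 + J + l (T(l, J) = (J + l) - 7 = -7 + J + l)
r = 2808 (r = 52*54 = 2808)
(r - 21153) - T(157, 182) = (2808 - 21153) - (-7 + 182 + 157) = -18345 - 1*332 = -18345 - 332 = -18677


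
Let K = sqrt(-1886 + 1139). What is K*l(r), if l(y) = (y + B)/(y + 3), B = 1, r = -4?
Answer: 9*I*sqrt(83) ≈ 81.994*I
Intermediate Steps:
K = 3*I*sqrt(83) (K = sqrt(-747) = 3*I*sqrt(83) ≈ 27.331*I)
l(y) = (1 + y)/(3 + y) (l(y) = (y + 1)/(y + 3) = (1 + y)/(3 + y))
K*l(r) = (3*I*sqrt(83))*((1 - 4)/(3 - 4)) = (3*I*sqrt(83))*(-3/(-1)) = (3*I*sqrt(83))*(-1*(-3)) = (3*I*sqrt(83))*3 = 9*I*sqrt(83)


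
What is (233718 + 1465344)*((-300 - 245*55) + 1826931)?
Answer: 3080664459672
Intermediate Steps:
(233718 + 1465344)*((-300 - 245*55) + 1826931) = 1699062*((-300 - 13475) + 1826931) = 1699062*(-13775 + 1826931) = 1699062*1813156 = 3080664459672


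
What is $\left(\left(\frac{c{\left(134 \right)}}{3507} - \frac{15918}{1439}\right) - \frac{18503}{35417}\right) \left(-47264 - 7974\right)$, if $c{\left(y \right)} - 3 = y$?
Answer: $\frac{113985171939540740}{178734475941} \approx 6.3774 \cdot 10^{5}$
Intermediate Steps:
$c{\left(y \right)} = 3 + y$
$\left(\left(\frac{c{\left(134 \right)}}{3507} - \frac{15918}{1439}\right) - \frac{18503}{35417}\right) \left(-47264 - 7974\right) = \left(\left(\frac{3 + 134}{3507} - \frac{15918}{1439}\right) - \frac{18503}{35417}\right) \left(-47264 - 7974\right) = \left(\left(137 \cdot \frac{1}{3507} - \frac{15918}{1439}\right) - \frac{18503}{35417}\right) \left(-55238\right) = \left(\left(\frac{137}{3507} - \frac{15918}{1439}\right) - \frac{18503}{35417}\right) \left(-55238\right) = \left(- \frac{55627283}{5046573} - \frac{18503}{35417}\right) \left(-55238\right) = \left(- \frac{2063528222230}{178734475941}\right) \left(-55238\right) = \frac{113985171939540740}{178734475941}$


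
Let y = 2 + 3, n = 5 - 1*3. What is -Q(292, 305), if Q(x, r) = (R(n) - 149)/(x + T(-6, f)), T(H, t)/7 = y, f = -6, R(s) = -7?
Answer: 52/109 ≈ 0.47706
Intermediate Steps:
n = 2 (n = 5 - 3 = 2)
y = 5
T(H, t) = 35 (T(H, t) = 7*5 = 35)
Q(x, r) = -156/(35 + x) (Q(x, r) = (-7 - 149)/(x + 35) = -156/(35 + x))
-Q(292, 305) = -(-156)/(35 + 292) = -(-156)/327 = -1*(-52/109) = 52/109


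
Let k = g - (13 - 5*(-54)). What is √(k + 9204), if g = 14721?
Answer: √23642 ≈ 153.76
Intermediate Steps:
k = 14438 (k = 14721 - (13 - 5*(-54)) = 14721 - (13 + 270) = 14721 - 1*283 = 14721 - 283 = 14438)
√(k + 9204) = √(14438 + 9204) = √23642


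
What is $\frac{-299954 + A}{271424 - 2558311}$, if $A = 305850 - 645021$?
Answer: $\frac{639125}{2286887} \approx 0.27947$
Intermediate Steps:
$A = -339171$ ($A = 305850 - 645021 = -339171$)
$\frac{-299954 + A}{271424 - 2558311} = \frac{-299954 - 339171}{271424 - 2558311} = - \frac{639125}{-2286887} = \left(-639125\right) \left(- \frac{1}{2286887}\right) = \frac{639125}{2286887}$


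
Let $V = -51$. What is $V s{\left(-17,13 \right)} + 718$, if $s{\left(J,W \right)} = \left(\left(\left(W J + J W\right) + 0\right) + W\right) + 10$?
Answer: $22087$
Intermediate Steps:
$s{\left(J,W \right)} = 10 + W + 2 J W$ ($s{\left(J,W \right)} = \left(\left(\left(J W + J W\right) + 0\right) + W\right) + 10 = \left(\left(2 J W + 0\right) + W\right) + 10 = \left(2 J W + W\right) + 10 = \left(W + 2 J W\right) + 10 = 10 + W + 2 J W$)
$V s{\left(-17,13 \right)} + 718 = - 51 \left(10 + 13 + 2 \left(-17\right) 13\right) + 718 = - 51 \left(10 + 13 - 442\right) + 718 = \left(-51\right) \left(-419\right) + 718 = 21369 + 718 = 22087$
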